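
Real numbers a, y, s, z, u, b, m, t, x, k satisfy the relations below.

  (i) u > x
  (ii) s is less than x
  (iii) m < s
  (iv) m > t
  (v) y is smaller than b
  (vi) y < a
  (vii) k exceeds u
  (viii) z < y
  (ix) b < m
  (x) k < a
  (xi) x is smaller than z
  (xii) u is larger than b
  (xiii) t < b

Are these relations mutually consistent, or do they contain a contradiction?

We have b < m stated directly, yet also m < s < x < z < y < b by chaining the others — so m < b. Contradiction.

inconsistent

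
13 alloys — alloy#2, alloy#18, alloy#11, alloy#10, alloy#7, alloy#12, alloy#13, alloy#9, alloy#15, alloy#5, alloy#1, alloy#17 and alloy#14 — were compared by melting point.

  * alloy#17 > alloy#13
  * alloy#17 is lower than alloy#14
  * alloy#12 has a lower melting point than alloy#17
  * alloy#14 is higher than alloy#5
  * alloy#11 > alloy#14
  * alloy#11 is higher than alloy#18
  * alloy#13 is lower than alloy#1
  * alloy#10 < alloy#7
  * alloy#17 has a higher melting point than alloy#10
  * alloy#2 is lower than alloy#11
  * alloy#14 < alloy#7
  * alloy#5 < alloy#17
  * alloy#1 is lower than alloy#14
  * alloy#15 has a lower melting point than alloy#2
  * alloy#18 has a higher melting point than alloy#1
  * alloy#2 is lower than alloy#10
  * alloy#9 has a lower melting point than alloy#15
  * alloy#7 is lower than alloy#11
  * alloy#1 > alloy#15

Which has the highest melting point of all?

alloy#11

alloy#9 is not greatest since alloy#9 < alloy#15; alloy#15 is not greatest since alloy#15 < alloy#1; alloy#12 is not greatest since alloy#12 < alloy#17; alloy#13 is not greatest since alloy#13 < alloy#1; alloy#2 is not greatest since alloy#2 < alloy#11; alloy#10 is not greatest since alloy#10 < alloy#7; alloy#1 is not greatest since alloy#1 < alloy#18; alloy#5 is not greatest since alloy#5 < alloy#14; alloy#17 is not greatest since alloy#17 < alloy#14; alloy#14 is not greatest since alloy#14 < alloy#7; alloy#7 is not greatest since alloy#7 < alloy#11; alloy#18 is not greatest since alloy#18 < alloy#11.
Only alloy#11 has nothing above it, so alloy#11 is the highest melting point.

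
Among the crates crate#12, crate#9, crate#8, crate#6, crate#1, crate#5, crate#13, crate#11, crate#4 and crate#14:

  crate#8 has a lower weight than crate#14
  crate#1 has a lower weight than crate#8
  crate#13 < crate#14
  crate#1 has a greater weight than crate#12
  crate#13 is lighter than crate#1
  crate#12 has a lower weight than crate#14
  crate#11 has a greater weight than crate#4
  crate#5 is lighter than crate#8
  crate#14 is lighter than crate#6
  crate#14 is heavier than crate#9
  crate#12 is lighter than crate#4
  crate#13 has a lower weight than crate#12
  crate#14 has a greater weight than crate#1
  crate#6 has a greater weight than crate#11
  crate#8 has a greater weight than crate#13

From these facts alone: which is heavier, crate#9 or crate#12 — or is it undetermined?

Following every chain through crate#12: above crate#12 we get crate#4, crate#1, crate#11, crate#8, crate#14, crate#6; below crate#12 we get crate#13.
crate#9 is not reached, and no chain runs the other way from crate#9 to crate#12.
So the given relations leave the order of crate#12 and crate#9 undetermined.

undetermined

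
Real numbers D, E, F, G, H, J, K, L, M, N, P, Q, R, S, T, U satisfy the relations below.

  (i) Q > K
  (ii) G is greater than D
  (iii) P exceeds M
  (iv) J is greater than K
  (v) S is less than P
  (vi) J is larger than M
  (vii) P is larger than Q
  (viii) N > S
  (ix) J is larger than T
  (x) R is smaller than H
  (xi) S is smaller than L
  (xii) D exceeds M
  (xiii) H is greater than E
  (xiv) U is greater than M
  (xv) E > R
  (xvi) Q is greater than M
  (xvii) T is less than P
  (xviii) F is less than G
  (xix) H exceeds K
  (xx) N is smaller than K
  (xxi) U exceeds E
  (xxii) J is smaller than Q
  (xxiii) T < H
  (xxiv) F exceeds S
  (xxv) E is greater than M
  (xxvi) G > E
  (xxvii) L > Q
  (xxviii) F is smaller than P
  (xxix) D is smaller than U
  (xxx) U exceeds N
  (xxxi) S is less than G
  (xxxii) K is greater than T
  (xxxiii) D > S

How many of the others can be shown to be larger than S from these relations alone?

11

The elements the relations force above S are N, K, F, J, Q, P, L, D, U, G, H — no chain reaches any other.
That is 11.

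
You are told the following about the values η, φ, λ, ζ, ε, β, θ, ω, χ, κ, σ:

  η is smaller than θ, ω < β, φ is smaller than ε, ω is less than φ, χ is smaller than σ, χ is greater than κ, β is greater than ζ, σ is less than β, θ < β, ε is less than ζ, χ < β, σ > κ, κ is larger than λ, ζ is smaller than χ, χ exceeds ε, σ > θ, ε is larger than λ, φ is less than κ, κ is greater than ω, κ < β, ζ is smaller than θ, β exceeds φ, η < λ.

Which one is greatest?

β

Chaining downward from β: directly below it, ω, φ, κ, ζ, θ, χ, σ; then η, λ, ε.
That covers every other element, and nothing is given above β, so β is the greatest.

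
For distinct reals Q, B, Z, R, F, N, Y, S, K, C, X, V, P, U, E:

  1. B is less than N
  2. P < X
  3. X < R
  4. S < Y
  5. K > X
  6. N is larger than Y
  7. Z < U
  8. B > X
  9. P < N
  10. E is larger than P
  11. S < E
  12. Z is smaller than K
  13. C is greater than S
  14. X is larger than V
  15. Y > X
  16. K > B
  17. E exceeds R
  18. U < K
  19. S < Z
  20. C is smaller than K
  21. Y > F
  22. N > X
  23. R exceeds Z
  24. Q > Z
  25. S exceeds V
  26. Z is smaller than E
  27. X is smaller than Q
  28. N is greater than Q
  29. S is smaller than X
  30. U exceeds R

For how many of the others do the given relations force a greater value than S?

Directly above S: Z, X, C, Y, E.
One step further: Q, R, U, B, N, K (11 so far).
No other element is forced above S by the given relations, so the count is 11.

11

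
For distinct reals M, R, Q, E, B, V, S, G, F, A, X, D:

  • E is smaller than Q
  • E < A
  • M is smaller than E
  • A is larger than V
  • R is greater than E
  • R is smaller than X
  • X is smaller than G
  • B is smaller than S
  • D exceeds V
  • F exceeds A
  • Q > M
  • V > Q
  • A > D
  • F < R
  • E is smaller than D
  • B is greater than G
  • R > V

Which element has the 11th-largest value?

Piecing the relations together gives one ordering: M < E < Q < V < D < A < F < R < X < G < B < S.
The 11th largest is E.

E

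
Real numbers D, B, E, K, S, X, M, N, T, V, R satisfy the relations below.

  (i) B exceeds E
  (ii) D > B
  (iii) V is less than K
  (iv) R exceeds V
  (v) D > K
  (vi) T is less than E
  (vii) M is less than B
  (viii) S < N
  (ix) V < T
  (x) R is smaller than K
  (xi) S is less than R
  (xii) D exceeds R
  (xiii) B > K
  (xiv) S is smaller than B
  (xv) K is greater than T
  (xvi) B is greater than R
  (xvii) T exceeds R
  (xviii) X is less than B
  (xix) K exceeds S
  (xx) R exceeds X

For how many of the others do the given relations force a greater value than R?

From R the given relations immediately reach T, K, B, D.
From those, E — 5 in total.
Nothing else is reachable above R; 5 in all.

5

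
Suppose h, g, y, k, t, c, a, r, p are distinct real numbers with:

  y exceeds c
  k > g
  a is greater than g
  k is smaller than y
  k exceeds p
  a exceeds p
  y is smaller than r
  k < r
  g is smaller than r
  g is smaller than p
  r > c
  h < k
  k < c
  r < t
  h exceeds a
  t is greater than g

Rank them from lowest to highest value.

Each adjacent pair is fixed by a given relation: g < p; p < a; a < h; h < k; k < c; c < y; y < r; r < t. Chaining them end to end gives the full order.

g < p < a < h < k < c < y < r < t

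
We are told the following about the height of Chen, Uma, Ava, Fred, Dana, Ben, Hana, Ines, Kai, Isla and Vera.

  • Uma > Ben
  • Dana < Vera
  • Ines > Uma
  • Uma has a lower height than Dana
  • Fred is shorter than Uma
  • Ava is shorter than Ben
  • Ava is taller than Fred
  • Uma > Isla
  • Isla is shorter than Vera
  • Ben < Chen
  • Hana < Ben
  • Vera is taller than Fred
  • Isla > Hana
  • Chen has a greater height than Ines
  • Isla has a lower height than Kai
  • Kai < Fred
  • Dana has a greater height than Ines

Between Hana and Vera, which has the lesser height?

Hana

Link the given pairs in sequence: Hana < Isla; Isla < Kai; Kai < Fred; Fred < Ava; Ava < Ben; Ben < Uma; Uma < Dana; Dana < Vera.
Chaining these gives Hana < Isla < Kai < Fred < Ava < Ben < Uma < Dana < Vera.
So Hana < Vera; Hana is the shorter of the two.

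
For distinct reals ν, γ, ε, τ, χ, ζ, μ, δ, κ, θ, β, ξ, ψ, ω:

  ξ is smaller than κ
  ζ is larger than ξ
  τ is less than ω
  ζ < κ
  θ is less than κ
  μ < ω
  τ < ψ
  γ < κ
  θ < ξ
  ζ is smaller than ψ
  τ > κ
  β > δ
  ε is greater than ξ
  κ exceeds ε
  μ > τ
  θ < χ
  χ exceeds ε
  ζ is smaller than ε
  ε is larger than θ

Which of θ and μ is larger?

μ

Chaining the given relations: θ < ξ < ζ < ε < κ < τ < μ.
So θ < μ; μ is the larger of the two.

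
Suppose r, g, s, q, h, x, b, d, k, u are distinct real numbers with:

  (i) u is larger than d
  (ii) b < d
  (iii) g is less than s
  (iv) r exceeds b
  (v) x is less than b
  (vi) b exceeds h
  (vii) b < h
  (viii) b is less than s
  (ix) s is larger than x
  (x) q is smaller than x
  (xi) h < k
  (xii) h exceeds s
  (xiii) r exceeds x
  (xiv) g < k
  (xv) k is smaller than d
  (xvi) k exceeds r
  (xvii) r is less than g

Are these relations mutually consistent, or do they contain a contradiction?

inconsistent

Chaining the given relations yields b < r < g < s < h, so b < h. But one relation states h < b. These cannot both hold.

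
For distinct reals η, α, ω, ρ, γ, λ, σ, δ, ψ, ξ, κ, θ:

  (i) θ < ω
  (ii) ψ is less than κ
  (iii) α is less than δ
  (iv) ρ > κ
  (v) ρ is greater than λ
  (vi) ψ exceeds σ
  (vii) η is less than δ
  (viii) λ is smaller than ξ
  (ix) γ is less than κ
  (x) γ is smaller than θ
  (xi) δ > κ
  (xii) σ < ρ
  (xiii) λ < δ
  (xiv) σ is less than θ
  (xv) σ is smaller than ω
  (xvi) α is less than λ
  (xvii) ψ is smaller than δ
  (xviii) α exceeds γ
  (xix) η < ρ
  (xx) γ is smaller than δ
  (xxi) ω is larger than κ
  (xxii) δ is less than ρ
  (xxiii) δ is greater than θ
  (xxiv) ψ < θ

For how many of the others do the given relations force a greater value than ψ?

Directly above ψ: θ, κ, δ.
One step further: ω, ρ (5 so far).
No other element is forced above ψ by the given relations, so the count is 5.

5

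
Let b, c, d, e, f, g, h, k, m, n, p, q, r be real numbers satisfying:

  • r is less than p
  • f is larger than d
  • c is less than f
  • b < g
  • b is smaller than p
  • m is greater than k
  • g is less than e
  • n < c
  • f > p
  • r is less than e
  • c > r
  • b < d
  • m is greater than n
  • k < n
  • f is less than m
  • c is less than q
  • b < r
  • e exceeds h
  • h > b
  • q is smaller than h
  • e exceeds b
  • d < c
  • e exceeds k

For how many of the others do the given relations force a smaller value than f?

From f the given relations immediately reach d, c, p.
From those, b, n, r — 6 in total.
From those, k — 7 in total.
No other element is forced below f by the given relations, so the count is 7.

7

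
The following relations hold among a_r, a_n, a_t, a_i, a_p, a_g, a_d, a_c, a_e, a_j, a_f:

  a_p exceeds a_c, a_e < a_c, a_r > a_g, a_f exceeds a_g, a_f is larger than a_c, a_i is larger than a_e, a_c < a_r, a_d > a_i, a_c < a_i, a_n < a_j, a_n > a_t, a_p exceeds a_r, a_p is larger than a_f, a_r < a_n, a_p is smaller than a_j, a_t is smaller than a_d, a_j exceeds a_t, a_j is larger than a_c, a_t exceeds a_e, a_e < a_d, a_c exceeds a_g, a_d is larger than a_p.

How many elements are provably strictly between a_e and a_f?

Chaining upward from a_e reaches: a_c, a_i, a_r, a_t, a_n, a_p, a_d, a_j.
Chaining downward from a_f reaches: a_g, a_c.
Strictly between a_e and a_f are those in both lists: a_c — 1 element.

1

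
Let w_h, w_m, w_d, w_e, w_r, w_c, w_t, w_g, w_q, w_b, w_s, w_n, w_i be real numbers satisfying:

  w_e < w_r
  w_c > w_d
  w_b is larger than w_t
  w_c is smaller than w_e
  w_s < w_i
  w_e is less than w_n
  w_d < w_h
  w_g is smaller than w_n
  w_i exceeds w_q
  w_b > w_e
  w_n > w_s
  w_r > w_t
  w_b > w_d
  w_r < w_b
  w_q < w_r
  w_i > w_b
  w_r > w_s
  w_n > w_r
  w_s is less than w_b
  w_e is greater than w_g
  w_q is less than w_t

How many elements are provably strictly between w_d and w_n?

The relations place w_d below w_n. An element lies strictly between them when it is forced above w_d and also forced below w_n.
Above w_d: {w_c, w_e, w_r, w_b, w_h, w_i}. Below w_n: {w_g, w_c, w_e, w_q, w_s, w_t, w_r}.
Intersection: {w_c, w_e, w_r} — 3.

3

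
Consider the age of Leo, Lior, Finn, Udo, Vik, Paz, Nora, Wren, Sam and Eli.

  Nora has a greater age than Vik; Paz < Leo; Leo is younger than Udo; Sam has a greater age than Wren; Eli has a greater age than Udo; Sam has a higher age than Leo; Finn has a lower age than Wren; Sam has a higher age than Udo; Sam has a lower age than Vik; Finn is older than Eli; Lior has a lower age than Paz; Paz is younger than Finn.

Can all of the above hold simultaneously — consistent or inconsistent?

The single ordering Lior < Paz < Leo < Udo < Eli < Finn < Wren < Sam < Vik < Nora satisfies every listed relation, so no contradiction arises.

consistent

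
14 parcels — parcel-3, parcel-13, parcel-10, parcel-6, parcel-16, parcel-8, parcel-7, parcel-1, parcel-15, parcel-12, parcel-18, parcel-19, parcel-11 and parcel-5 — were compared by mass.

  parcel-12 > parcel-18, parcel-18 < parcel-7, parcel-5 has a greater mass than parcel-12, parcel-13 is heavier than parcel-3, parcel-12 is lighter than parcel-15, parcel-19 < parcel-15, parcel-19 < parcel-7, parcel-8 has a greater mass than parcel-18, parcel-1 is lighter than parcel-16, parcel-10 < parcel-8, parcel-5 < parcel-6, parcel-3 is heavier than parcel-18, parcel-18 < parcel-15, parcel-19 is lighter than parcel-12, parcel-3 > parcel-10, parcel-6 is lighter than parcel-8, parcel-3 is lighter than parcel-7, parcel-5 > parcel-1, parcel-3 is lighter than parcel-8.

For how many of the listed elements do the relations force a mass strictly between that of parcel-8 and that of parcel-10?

1

The relations place parcel-10 below parcel-8. An element lies strictly between them when it is forced above parcel-10 and also forced below parcel-8.
Above parcel-10: {parcel-3, parcel-7, parcel-13}. Below parcel-8: {parcel-1, parcel-18, parcel-19, parcel-12, parcel-5, parcel-3, parcel-6}.
Intersection: {parcel-3} — 1.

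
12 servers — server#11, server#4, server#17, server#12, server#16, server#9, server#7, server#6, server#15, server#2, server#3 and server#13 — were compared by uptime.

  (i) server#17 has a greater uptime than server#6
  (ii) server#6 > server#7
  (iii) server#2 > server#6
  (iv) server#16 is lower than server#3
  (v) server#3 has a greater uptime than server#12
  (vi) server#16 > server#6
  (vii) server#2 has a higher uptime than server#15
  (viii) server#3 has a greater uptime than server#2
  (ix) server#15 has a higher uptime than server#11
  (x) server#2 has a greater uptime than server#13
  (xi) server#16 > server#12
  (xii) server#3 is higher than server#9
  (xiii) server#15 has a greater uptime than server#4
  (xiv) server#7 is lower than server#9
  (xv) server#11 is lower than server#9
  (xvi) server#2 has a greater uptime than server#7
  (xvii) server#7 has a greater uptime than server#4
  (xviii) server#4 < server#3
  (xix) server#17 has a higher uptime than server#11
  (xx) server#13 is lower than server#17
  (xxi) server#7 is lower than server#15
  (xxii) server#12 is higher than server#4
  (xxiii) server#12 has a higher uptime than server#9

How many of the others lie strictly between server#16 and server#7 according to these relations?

The relations place server#7 below server#16. An element lies strictly between them when it is forced above server#7 and also forced below server#16.
Above server#7: {server#15, server#9, server#6, server#12, server#17, server#2, server#3}. Below server#16: {server#4, server#11, server#9, server#6, server#12}.
Intersection: {server#9, server#6, server#12} — 3.

3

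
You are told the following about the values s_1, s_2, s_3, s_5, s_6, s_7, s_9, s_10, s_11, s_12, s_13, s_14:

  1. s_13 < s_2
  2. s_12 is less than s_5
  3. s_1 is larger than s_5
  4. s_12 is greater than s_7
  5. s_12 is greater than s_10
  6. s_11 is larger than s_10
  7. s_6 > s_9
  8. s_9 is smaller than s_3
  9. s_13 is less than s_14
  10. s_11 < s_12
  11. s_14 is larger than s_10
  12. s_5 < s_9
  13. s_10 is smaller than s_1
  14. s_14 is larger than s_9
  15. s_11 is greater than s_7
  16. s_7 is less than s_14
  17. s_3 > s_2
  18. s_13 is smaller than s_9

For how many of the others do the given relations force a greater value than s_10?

8

From s_10 the given relations immediately reach s_11, s_12, s_1, s_14.
From those, s_5 — 5 in total.
From those, s_9 — 6 in total.
From those, s_3, s_6 — 8 in total.
No other element is forced above s_10 by the given relations, so the count is 8.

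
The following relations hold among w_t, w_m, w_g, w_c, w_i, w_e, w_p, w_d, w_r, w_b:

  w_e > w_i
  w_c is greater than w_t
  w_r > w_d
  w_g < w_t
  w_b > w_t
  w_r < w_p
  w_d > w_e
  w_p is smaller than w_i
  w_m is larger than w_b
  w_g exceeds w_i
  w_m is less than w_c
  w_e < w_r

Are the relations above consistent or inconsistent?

inconsistent

Chaining the given relations yields w_e < w_d < w_r < w_p < w_i, so w_e < w_i. But one relation states w_i < w_e. These cannot both hold.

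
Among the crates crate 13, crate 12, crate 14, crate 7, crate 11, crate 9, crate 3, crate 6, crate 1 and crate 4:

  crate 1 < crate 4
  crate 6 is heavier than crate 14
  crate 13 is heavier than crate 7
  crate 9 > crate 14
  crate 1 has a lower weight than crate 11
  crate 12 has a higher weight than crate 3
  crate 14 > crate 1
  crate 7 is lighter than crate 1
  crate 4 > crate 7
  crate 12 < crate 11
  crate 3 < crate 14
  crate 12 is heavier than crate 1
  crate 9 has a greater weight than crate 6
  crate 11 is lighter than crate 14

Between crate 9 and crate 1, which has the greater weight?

crate 1 < crate 12 and crate 12 < crate 11 give crate 1 < crate 11.
Then crate 11 < crate 14 extends the chain to crate 14.
With crate 14 < crate 6: crate 1 < crate 12 < crate 11 < crate 14 < crate 6.
Then crate 6 < crate 9 extends the chain to crate 9.
So crate 1 < crate 9; crate 9 is the heavier of the two.

crate 9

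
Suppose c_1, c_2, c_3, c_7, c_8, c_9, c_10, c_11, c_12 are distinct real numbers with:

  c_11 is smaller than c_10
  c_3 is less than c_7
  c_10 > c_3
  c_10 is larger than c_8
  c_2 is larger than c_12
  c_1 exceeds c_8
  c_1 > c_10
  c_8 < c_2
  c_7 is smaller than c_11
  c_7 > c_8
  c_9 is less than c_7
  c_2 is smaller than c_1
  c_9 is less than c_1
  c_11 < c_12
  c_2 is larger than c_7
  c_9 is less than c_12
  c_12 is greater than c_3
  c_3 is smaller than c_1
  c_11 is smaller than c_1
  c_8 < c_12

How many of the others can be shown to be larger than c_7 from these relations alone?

From c_7 the given relations immediately reach c_11, c_2.
From those, c_12, c_10, c_1 — 5 in total.
No other element is forced above c_7 by the given relations, so the count is 5.

5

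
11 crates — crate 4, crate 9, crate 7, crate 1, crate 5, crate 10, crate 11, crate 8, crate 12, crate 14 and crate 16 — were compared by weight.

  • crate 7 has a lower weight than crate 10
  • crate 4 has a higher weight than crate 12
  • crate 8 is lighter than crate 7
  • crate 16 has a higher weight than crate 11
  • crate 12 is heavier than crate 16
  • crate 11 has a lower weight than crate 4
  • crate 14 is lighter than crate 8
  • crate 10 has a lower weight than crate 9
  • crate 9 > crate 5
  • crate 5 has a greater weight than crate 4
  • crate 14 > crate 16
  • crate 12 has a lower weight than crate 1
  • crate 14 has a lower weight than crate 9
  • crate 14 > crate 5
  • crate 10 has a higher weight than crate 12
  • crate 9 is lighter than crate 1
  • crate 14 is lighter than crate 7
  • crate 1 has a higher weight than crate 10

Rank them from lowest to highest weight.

crate 11 < crate 16 < crate 12 < crate 4 < crate 5 < crate 14 < crate 8 < crate 7 < crate 10 < crate 9 < crate 1

The consecutive links are each given: crate 11 < crate 16; crate 16 < crate 12; crate 12 < crate 4; crate 4 < crate 5; crate 5 < crate 14; crate 14 < crate 8; crate 8 < crate 7; crate 7 < crate 10; crate 10 < crate 9; crate 9 < crate 1.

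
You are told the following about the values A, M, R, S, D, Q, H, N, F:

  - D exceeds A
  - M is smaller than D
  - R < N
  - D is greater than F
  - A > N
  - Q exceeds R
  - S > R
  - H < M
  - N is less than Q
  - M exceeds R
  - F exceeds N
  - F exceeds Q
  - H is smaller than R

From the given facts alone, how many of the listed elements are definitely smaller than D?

7

From D the given relations immediately reach A, M, F.
From those, H, R, N, Q — 7 in total.
Nothing else is reachable below D; 7 in all.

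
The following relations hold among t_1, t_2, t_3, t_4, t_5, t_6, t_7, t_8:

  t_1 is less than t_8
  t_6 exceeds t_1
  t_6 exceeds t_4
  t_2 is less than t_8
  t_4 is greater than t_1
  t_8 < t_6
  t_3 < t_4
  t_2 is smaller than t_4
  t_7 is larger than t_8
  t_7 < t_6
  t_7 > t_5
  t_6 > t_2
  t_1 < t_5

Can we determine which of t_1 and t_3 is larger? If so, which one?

undetermined

Following every chain through t_3: above t_3 we get t_4, t_6.
t_1 is not reached, and no chain runs the other way from t_1 to t_3.
So the given relations leave the order of t_3 and t_1 undetermined.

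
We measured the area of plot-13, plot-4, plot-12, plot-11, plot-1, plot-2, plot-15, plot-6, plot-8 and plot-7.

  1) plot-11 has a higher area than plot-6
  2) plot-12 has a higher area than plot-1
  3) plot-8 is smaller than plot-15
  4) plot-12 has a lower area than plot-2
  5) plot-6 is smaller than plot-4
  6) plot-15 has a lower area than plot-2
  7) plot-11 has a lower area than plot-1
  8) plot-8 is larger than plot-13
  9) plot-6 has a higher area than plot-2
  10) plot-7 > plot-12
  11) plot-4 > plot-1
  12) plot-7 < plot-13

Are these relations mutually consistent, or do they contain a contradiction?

We have plot-1 < plot-12 stated directly, yet also plot-12 < plot-7 < plot-13 < plot-8 < plot-15 < plot-2 < plot-6 < plot-11 < plot-1 by chaining the others — so plot-12 < plot-1. Contradiction.

inconsistent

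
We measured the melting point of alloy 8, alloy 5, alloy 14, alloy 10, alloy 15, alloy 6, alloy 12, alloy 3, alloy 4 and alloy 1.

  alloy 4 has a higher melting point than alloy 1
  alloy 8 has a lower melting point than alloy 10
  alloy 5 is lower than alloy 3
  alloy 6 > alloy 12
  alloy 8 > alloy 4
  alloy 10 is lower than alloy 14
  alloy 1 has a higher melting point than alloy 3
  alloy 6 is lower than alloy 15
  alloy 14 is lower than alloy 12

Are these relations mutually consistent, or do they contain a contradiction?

consistent

Every relation is compatible with alloy 5 < alloy 3 < alloy 1 < alloy 4 < alloy 8 < alloy 10 < alloy 14 < alloy 12 < alloy 6 < alloy 15; the set is consistent.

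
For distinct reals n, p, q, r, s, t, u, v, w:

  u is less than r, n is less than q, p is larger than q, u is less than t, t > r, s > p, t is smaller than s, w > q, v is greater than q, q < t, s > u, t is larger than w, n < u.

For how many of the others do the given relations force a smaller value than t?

5

The elements the relations force below t are n, q, w, u, r — no chain reaches any other.
That is 5.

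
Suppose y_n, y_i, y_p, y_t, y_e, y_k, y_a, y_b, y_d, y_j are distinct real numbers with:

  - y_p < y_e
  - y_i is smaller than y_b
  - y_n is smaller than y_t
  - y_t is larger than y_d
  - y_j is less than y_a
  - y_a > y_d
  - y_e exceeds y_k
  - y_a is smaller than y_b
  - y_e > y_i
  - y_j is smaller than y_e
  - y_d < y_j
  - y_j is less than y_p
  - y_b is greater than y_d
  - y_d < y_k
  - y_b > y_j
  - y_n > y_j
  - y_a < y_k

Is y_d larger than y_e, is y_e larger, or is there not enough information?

y_e

y_d < y_j < y_a < y_k < y_e, by transitivity through y_j, y_a, y_k.
So y_e is larger.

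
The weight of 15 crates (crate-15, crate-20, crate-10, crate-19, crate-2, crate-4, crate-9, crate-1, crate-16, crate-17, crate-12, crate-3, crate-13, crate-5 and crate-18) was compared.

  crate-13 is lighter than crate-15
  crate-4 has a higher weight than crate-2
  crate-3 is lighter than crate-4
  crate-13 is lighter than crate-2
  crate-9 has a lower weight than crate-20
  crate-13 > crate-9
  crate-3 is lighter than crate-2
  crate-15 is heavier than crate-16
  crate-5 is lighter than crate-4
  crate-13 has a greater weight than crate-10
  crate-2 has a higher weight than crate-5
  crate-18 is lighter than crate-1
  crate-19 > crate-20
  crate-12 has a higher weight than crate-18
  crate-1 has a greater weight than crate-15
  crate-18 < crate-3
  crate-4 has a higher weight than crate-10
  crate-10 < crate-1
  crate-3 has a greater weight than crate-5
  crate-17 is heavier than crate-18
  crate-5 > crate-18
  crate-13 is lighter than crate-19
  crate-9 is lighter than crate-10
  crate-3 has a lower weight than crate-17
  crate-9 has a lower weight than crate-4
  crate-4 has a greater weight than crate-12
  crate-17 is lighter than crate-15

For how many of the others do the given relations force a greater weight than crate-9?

Directly above crate-9: crate-10, crate-13, crate-20, crate-4.
One step further: crate-2, crate-15, crate-19, crate-1 (8 so far).
No other element is forced above crate-9 by the given relations, so the count is 8.

8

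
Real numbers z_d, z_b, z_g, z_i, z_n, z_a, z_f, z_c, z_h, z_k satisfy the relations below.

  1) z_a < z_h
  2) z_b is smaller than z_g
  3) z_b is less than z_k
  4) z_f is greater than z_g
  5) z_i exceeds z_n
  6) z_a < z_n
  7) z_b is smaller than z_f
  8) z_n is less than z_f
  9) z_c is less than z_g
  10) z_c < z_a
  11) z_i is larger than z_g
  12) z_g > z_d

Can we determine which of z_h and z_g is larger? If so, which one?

undetermined

Following every chain through z_g: above z_g we get z_f, z_i; below z_g we get z_b, z_c, z_d.
z_h is not reached, and no chain runs the other way from z_h to z_g.
So the given relations leave the order of z_g and z_h undetermined.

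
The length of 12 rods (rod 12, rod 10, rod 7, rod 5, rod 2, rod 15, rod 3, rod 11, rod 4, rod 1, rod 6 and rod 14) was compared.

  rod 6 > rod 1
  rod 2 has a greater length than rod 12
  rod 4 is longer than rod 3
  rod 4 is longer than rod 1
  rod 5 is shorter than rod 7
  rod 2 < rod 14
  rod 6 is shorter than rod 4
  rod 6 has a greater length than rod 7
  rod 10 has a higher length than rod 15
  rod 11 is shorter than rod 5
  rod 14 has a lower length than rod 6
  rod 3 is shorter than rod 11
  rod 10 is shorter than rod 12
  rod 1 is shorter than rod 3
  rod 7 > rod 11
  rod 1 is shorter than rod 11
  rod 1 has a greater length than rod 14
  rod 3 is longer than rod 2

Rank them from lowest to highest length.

rod 15 < rod 10 < rod 12 < rod 2 < rod 14 < rod 1 < rod 3 < rod 11 < rod 5 < rod 7 < rod 6 < rod 4

Nothing is placed below rod 15, so it is least; from there rod 15 < rod 10; rod 10 < rod 12; rod 12 < rod 2; rod 2 < rod 14; rod 14 < rod 1; rod 1 < rod 3; rod 3 < rod 11; rod 11 < rod 5; rod 5 < rod 7; rod 7 < rod 6; rod 6 < rod 4, each given directly.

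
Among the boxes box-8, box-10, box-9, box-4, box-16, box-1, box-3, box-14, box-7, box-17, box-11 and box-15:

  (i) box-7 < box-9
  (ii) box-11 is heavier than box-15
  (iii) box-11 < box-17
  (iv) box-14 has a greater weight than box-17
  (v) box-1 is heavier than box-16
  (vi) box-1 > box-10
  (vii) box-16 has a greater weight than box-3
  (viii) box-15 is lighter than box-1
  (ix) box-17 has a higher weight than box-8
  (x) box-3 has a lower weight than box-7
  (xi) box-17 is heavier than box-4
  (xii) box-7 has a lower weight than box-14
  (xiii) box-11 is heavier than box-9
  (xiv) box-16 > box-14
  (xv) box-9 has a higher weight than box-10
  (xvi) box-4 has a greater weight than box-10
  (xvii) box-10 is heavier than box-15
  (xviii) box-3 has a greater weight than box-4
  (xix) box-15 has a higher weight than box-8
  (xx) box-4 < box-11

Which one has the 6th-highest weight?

box-9

Piecing the relations together gives one ordering: box-8 < box-15 < box-10 < box-4 < box-3 < box-7 < box-9 < box-11 < box-17 < box-14 < box-16 < box-1.
The 6th largest is box-9.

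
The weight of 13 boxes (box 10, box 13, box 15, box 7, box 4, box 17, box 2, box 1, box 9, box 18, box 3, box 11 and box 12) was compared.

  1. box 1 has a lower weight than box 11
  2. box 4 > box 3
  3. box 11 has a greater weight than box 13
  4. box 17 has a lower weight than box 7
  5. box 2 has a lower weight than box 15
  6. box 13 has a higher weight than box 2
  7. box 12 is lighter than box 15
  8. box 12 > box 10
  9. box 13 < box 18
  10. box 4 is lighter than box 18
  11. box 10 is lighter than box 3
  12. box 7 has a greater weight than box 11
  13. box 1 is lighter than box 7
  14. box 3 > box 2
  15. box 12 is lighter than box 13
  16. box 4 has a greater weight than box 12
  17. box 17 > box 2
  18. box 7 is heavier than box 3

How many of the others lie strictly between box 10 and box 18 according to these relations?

Chaining upward from box 10 reaches: box 12, box 3, box 4, box 13, box 11, box 7, box 15.
Chaining downward from box 18 reaches: box 2, box 12, box 3, box 4, box 13.
Strictly between box 10 and box 18 are those in both lists: box 12, box 3, box 4, box 13 — 4 elements.

4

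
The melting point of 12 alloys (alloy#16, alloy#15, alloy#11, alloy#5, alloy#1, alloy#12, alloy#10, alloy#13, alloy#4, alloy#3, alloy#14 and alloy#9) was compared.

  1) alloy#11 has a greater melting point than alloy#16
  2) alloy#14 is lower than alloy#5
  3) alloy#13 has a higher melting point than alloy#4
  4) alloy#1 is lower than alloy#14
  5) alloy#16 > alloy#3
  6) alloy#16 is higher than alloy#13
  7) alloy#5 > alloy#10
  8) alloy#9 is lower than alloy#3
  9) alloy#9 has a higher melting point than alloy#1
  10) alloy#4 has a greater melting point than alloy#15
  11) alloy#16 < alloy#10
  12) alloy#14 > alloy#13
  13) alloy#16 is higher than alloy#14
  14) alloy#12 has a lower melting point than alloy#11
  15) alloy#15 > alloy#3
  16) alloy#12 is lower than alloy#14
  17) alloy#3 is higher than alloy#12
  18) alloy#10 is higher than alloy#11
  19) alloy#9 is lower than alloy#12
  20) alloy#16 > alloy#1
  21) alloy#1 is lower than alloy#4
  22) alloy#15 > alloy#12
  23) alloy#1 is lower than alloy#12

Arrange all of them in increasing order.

Each adjacent pair is fixed by a given relation: alloy#1 < alloy#9; alloy#9 < alloy#12; alloy#12 < alloy#3; alloy#3 < alloy#15; alloy#15 < alloy#4; alloy#4 < alloy#13; alloy#13 < alloy#14; alloy#14 < alloy#16; alloy#16 < alloy#11; alloy#11 < alloy#10; alloy#10 < alloy#5. Chaining them end to end gives the full order.

alloy#1 < alloy#9 < alloy#12 < alloy#3 < alloy#15 < alloy#4 < alloy#13 < alloy#14 < alloy#16 < alloy#11 < alloy#10 < alloy#5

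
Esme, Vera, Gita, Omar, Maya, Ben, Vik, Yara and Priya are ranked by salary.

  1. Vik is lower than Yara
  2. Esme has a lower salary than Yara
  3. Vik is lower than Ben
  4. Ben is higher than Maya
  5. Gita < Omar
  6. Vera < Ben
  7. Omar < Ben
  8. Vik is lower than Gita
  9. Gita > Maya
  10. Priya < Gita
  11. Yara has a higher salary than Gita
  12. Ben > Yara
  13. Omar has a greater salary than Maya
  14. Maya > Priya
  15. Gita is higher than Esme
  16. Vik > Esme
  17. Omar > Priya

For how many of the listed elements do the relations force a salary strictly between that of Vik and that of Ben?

The relations place Vik below Ben. An element lies strictly between them when it is forced above Vik and also forced below Ben.
Above Vik: {Gita, Yara, Omar}. Below Ben: {Esme, Vera, Priya, Maya, Gita, Yara, Omar}.
Intersection: {Gita, Yara, Omar} — 3.

3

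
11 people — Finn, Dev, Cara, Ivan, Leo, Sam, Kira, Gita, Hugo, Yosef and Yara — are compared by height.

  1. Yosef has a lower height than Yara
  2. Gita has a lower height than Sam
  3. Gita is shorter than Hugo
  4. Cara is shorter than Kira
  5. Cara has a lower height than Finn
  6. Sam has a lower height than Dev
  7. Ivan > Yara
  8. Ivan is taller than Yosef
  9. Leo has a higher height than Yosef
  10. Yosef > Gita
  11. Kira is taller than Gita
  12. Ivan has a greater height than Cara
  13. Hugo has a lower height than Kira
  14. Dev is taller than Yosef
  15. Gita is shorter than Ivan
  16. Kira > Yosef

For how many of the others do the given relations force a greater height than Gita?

Directly above Gita: Hugo, Yosef, Sam, Ivan, Kira.
One step further: Yara, Leo, Dev (8 so far).
Nothing else is reachable above Gita; 8 in all.

8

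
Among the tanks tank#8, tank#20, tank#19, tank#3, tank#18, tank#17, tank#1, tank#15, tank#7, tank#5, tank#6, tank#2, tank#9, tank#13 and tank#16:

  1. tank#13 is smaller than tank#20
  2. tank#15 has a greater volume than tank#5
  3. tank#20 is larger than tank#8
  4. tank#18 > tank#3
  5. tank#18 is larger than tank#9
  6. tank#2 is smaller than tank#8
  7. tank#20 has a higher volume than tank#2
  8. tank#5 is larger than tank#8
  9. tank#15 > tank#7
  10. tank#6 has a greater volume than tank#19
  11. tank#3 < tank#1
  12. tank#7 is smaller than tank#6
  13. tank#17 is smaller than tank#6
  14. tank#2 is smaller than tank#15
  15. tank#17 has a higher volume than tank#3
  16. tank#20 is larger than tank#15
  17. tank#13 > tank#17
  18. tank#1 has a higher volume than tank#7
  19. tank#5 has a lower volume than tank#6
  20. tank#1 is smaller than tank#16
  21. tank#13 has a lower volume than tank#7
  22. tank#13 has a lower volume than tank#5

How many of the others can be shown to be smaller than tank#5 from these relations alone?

From tank#5 the given relations immediately reach tank#13, tank#8.
From those, tank#17, tank#2 — 4 in total.
From those, tank#3 — 5 in total.
Nothing else is reachable below tank#5; 5 in all.

5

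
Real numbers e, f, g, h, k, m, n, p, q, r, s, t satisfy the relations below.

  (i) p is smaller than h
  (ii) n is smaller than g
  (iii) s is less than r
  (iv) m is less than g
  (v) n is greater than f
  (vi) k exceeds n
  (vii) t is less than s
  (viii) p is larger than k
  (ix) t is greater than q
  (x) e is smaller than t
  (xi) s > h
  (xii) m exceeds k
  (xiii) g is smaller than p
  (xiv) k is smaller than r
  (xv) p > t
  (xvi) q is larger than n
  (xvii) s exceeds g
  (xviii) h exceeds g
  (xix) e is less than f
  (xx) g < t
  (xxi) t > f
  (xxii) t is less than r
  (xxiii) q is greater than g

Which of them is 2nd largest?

s

Piecing the relations together gives one ordering: e < f < n < k < m < g < q < t < p < h < s < r.
The 2nd largest is s.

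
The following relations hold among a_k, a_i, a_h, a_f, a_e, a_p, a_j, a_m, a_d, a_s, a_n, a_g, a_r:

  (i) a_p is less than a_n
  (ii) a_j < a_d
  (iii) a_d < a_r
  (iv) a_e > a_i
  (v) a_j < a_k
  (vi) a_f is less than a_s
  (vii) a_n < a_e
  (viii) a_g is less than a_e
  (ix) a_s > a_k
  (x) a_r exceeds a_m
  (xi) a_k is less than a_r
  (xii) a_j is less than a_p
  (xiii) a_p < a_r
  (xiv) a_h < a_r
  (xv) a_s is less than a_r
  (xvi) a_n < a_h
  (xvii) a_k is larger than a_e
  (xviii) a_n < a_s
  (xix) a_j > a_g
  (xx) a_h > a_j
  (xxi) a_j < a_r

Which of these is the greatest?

a_r

a_i is not greatest since a_i < a_e; a_g is not greatest since a_g < a_e; a_j is not greatest since a_j < a_d; a_p is not greatest since a_p < a_n; a_n is not greatest since a_n < a_e; a_f is not greatest since a_f < a_s; a_e is not greatest since a_e < a_k; a_k is not greatest since a_k < a_r; a_d is not greatest since a_d < a_r; a_m is not greatest since a_m < a_r; a_h is not greatest since a_h < a_r; a_s is not greatest since a_s < a_r.
Only a_r has nothing above it, so a_r is the greatest.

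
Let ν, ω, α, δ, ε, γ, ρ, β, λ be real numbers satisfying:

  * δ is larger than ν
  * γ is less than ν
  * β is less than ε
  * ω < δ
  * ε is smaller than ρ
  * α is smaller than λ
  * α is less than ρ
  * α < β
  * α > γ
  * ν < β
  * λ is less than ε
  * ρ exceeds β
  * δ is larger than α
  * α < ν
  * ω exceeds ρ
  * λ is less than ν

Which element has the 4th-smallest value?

ν

Chaining the given pairs: γ < α < λ < ν < β < ε < ρ < ω < δ.
The 4th smallest is ν.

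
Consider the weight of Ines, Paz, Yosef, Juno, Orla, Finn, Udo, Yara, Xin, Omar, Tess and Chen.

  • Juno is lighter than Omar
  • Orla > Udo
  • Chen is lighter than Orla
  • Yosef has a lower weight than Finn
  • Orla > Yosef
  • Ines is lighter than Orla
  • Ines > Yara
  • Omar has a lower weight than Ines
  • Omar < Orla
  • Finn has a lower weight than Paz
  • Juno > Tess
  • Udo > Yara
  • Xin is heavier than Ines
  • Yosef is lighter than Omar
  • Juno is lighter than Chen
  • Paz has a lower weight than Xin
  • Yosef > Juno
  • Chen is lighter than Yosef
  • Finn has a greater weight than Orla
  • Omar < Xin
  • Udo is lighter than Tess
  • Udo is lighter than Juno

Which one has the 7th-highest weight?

Chaining the given pairs: Yara < Udo < Tess < Juno < Chen < Yosef < Omar < Ines < Orla < Finn < Paz < Xin.
Counting 7 from the largest end gives Yosef.

Yosef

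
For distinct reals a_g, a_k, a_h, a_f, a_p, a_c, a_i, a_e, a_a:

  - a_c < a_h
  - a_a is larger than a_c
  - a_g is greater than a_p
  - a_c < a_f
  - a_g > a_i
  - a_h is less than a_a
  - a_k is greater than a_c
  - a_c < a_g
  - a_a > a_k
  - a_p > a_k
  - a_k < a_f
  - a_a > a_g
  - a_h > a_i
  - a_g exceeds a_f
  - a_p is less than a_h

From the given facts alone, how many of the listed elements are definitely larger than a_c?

The elements the relations force above a_c are a_k, a_f, a_p, a_h, a_g, a_a — no chain reaches any other.
That is 6.

6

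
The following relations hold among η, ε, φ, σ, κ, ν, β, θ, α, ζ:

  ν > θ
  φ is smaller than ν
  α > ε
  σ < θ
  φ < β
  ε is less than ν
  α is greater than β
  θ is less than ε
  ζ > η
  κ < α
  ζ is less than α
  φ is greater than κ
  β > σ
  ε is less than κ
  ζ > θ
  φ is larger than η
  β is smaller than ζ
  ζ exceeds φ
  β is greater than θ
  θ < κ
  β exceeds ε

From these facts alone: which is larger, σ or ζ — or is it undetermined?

σ < θ and θ < ε give σ < ε.
Then ε < κ extends the chain to κ.
With κ < φ: σ < θ < ε < κ < φ.
Then φ < β extends the chain to β.
Then β < ζ extends the chain to ζ.
So ζ is larger.

ζ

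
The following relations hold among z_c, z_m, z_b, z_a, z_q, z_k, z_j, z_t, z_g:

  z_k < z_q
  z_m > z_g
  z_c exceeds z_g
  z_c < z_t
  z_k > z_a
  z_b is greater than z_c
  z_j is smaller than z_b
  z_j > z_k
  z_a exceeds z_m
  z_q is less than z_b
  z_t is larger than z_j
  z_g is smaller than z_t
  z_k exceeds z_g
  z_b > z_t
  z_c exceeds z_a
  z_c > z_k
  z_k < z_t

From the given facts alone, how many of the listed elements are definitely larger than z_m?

The elements the relations force above z_m are z_a, z_k, z_j, z_c, z_t, z_q, z_b — no chain reaches any other.
That is 7.

7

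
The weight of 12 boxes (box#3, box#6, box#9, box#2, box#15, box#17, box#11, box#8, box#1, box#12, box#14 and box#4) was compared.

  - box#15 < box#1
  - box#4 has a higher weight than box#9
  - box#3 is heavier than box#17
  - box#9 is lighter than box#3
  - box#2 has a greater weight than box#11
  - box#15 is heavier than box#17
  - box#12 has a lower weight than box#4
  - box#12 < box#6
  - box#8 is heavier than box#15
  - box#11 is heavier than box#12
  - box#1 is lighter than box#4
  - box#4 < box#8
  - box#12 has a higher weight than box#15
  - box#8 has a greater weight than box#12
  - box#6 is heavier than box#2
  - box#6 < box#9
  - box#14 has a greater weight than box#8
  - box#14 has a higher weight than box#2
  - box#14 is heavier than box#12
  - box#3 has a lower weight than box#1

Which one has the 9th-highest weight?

The consecutive relations fix a unique order: box#17 < box#15 < box#12 < box#11 < box#2 < box#6 < box#9 < box#3 < box#1 < box#4 < box#8 < box#14.
Counting 9 from the largest end gives box#11.

box#11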